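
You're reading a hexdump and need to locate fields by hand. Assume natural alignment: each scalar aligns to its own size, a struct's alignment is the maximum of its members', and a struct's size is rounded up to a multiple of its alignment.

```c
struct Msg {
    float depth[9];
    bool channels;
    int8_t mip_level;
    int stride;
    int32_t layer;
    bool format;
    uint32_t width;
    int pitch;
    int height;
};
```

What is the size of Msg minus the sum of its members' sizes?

@0: depth [36B, align 4] → 36
@36: channels [1B, align 1] → 37
@37: mip_level [1B, align 1] → 38
+2 pad (align 4)
@40: stride [4B, align 4] → 44
@44: layer [4B, align 4] → 48
@48: format [1B, align 1] → 49
+3 pad (align 4)
@52: width [4B, align 4] → 56
@56: pitch [4B, align 4] → 60
@60: height [4B, align 4] → 64
size 64, align 4
data bytes 59, size 64 → padding 5

5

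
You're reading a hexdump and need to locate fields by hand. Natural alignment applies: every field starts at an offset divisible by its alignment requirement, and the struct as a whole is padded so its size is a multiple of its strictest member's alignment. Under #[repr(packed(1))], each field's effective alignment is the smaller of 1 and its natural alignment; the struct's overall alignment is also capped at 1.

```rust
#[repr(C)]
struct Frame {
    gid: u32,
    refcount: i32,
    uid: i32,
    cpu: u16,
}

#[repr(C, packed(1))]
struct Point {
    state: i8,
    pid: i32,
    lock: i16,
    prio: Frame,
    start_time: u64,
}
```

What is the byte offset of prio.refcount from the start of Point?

11

Frame: @0: gid [4B, align 4] → 4; @4: refcount [4B, align 4] → 8; @8: uid [4B, align 4] → 12; @12: cpu [2B, align 2] → 14; +2 tail pad (align 4); size 16, align 4
@0: state [1B, align 1] → 1
@1: pid [4B, align 1] → 5
@5: lock [2B, align 1] → 7
@7: prio [16B, align 1] → 23
within Frame: refcount at 4
7 + 4 = 11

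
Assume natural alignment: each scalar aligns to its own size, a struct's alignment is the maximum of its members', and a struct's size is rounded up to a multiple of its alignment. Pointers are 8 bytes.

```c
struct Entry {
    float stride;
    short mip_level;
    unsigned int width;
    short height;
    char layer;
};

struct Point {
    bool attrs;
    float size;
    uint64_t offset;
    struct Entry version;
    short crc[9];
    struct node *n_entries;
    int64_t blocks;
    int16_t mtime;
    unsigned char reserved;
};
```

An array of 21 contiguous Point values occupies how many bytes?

Entry: @0: stride [4B, align 4] → 4; @4: mip_level [2B, align 2] → 6; +2 pad (align 4); @8: width [4B, align 4] → 12; @12: height [2B, align 2] → 14; @14: layer [1B, align 1] → 15; +1 tail pad (align 4); size 16, align 4
@0: attrs [1B, align 1] → 1
+3 pad (align 4)
@4: size [4B, align 4] → 8
@8: offset [8B, align 8] → 16
@16: version [16B, align 4] → 32
@32: crc [18B, align 2] → 50
+6 pad (align 8)
@56: n_entries [8B, align 8] → 64
@64: blocks [8B, align 8] → 72
@72: mtime [2B, align 2] → 74
@74: reserved [1B, align 1] → 75
+5 tail pad (align 8)
size 80, align 8
array of 21: 21 × 80 = 1680

1680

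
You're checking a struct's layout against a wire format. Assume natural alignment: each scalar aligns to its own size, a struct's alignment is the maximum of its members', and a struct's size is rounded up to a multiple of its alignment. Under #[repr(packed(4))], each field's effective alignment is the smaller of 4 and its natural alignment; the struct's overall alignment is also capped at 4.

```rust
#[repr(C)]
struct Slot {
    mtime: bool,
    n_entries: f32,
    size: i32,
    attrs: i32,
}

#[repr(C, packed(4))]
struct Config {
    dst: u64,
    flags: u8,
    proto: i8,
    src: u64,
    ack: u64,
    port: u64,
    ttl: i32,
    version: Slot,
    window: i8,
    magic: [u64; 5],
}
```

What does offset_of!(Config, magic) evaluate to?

60

Slot: 0..1  mtime  (1B, 1-aligned); 1..4  -- padding (3B); 4..8  n_entries  (4B, 4-aligned); 8..12  size  (4B, 4-aligned); 12..16  attrs  (4B, 4-aligned); sizeof = 16, alignof = 4
0..8  dst  (8B, 4-aligned)
8..9  flags  (1B, 1-aligned)
9..10  proto  (1B, 1-aligned)
10..12  -- padding (2B)
12..20  src  (8B, 4-aligned)
20..28  ack  (8B, 4-aligned)
28..36  port  (8B, 4-aligned)
36..40  ttl  (4B, 4-aligned)
40..56  version  (16B, 4-aligned)
56..57  window  (1B, 1-aligned)
57..60  -- padding (3B)
60..100  magic  (40B, 4-aligned)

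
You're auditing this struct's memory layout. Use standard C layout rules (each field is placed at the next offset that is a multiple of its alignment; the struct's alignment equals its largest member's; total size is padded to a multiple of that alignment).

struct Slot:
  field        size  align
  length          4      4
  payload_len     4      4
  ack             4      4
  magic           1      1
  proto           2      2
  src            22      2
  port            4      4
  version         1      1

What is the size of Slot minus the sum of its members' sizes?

6

0..4  length  (4B, 4-aligned)
4..8  payload_len  (4B, 4-aligned)
8..12  ack  (4B, 4-aligned)
12..13  magic  (1B, 1-aligned)
13..14  -- padding (1B)
14..16  proto  (2B, 2-aligned)
16..38  src  (22B, 2-aligned)
38..40  -- padding (2B)
40..44  port  (4B, 4-aligned)
44..45  version  (1B, 1-aligned)
45..48  -- tail padding (3B)
sizeof = 48, alignof = 4
data bytes 42, size 48 → padding 6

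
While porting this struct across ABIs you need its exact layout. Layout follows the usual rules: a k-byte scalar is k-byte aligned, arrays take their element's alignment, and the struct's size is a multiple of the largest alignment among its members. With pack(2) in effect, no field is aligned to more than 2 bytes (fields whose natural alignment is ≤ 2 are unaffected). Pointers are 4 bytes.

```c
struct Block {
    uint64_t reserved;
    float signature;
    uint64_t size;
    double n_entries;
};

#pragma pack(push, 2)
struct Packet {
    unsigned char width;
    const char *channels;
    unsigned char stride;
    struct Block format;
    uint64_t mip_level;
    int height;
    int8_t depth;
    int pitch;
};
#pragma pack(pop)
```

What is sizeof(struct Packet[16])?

Block: reserved at 0 (size 8, align 8) → ends 8; signature at 8 (size 4, align 4) → ends 12; pad 4 to align 8 for size; size at 16 (size 8, align 8) → ends 24; n_entries at 24 (size 8, align 8) → ends 32; total 32 bytes, alignment 8
width at 0 (size 1, align 1) → ends 1
pad 1 to align 2 for channels
channels at 2 (size 4, align 2) → ends 6
stride at 6 (size 1, align 1) → ends 7
pad 1 to align 2 for format
format at 8 (size 32, align 2) → ends 40
mip_level at 40 (size 8, align 2) → ends 48
height at 48 (size 4, align 2) → ends 52
depth at 52 (size 1, align 1) → ends 53
pad 1 to align 2 for pitch
pitch at 54 (size 4, align 2) → ends 58
total 58 bytes, alignment 2
array of 16: 16 × 58 = 928

928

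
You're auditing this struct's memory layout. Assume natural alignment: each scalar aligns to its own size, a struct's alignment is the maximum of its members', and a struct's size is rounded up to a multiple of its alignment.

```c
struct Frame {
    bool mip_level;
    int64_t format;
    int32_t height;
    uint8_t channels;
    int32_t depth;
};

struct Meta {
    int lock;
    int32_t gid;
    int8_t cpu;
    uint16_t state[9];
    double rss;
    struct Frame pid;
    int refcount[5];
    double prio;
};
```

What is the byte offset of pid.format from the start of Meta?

Frame: mip_level at 0 (size 1, align 1) → ends 1; pad 7 to align 8 for format; format at 8 (size 8, align 8) → ends 16; height at 16 (size 4, align 4) → ends 20; channels at 20 (size 1, align 1) → ends 21; pad 3 to align 4 for depth; depth at 24 (size 4, align 4) → ends 28; tail pad 4 to reach multiple of 8; total 32 bytes, alignment 8
lock at 0 (size 4, align 4) → ends 4
gid at 4 (size 4, align 4) → ends 8
cpu at 8 (size 1, align 1) → ends 9
pad 1 to align 2 for state
state at 10 (size 18, align 2) → ends 28
pad 4 to align 8 for rss
rss at 32 (size 8, align 8) → ends 40
pid at 40 (size 32, align 8) → ends 72
within Frame: format at 8
40 + 8 = 48

48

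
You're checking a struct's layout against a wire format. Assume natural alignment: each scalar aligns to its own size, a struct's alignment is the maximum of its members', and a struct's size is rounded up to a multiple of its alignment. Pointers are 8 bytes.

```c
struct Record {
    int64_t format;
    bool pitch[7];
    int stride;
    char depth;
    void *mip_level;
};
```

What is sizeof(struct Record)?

32 bytes

0..8  format  (8B, 8-aligned)
8..15  pitch  (7B, 1-aligned)
15..16  -- padding (1B)
16..20  stride  (4B, 4-aligned)
20..21  depth  (1B, 1-aligned)
21..24  -- padding (3B)
24..32  mip_level  (8B, 8-aligned)
sizeof = 32, alignof = 8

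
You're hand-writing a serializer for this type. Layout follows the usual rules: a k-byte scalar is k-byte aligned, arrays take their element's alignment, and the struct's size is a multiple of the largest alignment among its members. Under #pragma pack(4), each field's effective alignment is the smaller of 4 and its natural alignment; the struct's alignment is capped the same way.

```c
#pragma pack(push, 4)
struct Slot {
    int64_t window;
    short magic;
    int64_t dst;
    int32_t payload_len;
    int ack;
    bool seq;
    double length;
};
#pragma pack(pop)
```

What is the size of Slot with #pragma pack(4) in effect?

40

0..8  window  (8B, 4-aligned)
8..10  magic  (2B, 2-aligned)
10..12  -- padding (2B)
12..20  dst  (8B, 4-aligned)
20..24  payload_len  (4B, 4-aligned)
24..28  ack  (4B, 4-aligned)
28..29  seq  (1B, 1-aligned)
29..32  -- padding (3B)
32..40  length  (8B, 4-aligned)
sizeof = 40, alignof = 4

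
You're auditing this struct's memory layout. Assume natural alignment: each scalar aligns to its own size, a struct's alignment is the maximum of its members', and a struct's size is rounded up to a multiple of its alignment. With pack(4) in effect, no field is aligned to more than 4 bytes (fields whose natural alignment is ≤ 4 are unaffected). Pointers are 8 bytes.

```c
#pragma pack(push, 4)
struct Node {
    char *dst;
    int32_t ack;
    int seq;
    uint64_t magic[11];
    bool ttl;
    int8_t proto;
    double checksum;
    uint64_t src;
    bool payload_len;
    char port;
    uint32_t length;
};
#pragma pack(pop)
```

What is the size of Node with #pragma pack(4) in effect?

dst at 0 (size 8, align 4) → ends 8
ack at 8 (size 4, align 4) → ends 12
seq at 12 (size 4, align 4) → ends 16
magic at 16 (size 88, align 4) → ends 104
ttl at 104 (size 1, align 1) → ends 105
proto at 105 (size 1, align 1) → ends 106
pad 2 to align 4 for checksum
checksum at 108 (size 8, align 4) → ends 116
src at 116 (size 8, align 4) → ends 124
payload_len at 124 (size 1, align 1) → ends 125
port at 125 (size 1, align 1) → ends 126
pad 2 to align 4 for length
length at 128 (size 4, align 4) → ends 132
total 132 bytes, alignment 4

132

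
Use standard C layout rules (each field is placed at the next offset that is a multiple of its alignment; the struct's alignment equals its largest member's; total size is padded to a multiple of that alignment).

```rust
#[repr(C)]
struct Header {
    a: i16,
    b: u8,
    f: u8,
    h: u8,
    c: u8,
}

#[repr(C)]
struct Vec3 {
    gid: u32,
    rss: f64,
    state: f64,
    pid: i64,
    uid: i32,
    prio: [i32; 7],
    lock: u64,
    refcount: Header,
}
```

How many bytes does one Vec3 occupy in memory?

80 bytes

Header: @0: a [2B, align 2] → 2; @2: b [1B, align 1] → 3; @3: f [1B, align 1] → 4; @4: h [1B, align 1] → 5; @5: c [1B, align 1] → 6; size 6, align 2
@0: gid [4B, align 4] → 4
+4 pad (align 8)
@8: rss [8B, align 8] → 16
@16: state [8B, align 8] → 24
@24: pid [8B, align 8] → 32
@32: uid [4B, align 4] → 36
@36: prio [28B, align 4] → 64
@64: lock [8B, align 8] → 72
@72: refcount [6B, align 2] → 78
+2 tail pad (align 8)
size 80, align 8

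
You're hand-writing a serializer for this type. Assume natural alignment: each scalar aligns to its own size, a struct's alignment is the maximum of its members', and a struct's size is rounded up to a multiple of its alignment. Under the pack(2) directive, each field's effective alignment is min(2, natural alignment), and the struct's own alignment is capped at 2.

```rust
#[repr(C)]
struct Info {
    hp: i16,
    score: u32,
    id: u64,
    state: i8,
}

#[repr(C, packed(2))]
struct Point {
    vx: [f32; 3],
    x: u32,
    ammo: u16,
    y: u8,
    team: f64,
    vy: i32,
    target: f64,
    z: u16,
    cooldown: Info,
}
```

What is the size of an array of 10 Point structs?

Info: hp at 0 (size 2, align 2) → ends 2; pad 2 to align 4 for score; score at 4 (size 4, align 4) → ends 8; id at 8 (size 8, align 8) → ends 16; state at 16 (size 1, align 1) → ends 17; tail pad 7 to reach multiple of 8; total 24 bytes, alignment 8
vx at 0 (size 12, align 2) → ends 12
x at 12 (size 4, align 2) → ends 16
ammo at 16 (size 2, align 2) → ends 18
y at 18 (size 1, align 1) → ends 19
pad 1 to align 2 for team
team at 20 (size 8, align 2) → ends 28
vy at 28 (size 4, align 2) → ends 32
target at 32 (size 8, align 2) → ends 40
z at 40 (size 2, align 2) → ends 42
cooldown at 42 (size 24, align 2) → ends 66
total 66 bytes, alignment 2
array of 10: 10 × 66 = 660

660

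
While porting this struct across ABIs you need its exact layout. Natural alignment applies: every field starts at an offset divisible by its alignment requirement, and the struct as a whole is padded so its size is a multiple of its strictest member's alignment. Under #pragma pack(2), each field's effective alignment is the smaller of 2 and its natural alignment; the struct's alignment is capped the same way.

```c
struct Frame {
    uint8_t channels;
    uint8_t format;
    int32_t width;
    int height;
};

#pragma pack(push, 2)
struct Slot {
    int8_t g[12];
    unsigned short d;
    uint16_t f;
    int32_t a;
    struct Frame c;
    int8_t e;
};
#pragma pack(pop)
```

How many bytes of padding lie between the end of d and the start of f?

Frame: channels at 0 (size 1, align 1) → ends 1; format at 1 (size 1, align 1) → ends 2; pad 2 to align 4 for width; width at 4 (size 4, align 4) → ends 8; height at 8 (size 4, align 4) → ends 12; total 12 bytes, alignment 4
g at 0 (size 12, align 1) → ends 12
d at 12 (size 2, align 2) → ends 14
f at 14 (size 2, align 2) → ends 16

0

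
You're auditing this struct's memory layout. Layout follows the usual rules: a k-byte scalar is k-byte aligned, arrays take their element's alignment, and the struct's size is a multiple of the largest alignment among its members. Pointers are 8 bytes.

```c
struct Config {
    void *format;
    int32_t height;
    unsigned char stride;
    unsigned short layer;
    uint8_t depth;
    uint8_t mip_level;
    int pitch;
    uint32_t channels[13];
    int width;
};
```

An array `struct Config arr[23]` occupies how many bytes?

0..8  format  (8B, 8-aligned)
8..12  height  (4B, 4-aligned)
12..13  stride  (1B, 1-aligned)
13..14  -- padding (1B)
14..16  layer  (2B, 2-aligned)
16..17  depth  (1B, 1-aligned)
17..18  mip_level  (1B, 1-aligned)
18..20  -- padding (2B)
20..24  pitch  (4B, 4-aligned)
24..76  channels  (52B, 4-aligned)
76..80  width  (4B, 4-aligned)
sizeof = 80, alignof = 8
array of 23: 23 × 80 = 1840

1840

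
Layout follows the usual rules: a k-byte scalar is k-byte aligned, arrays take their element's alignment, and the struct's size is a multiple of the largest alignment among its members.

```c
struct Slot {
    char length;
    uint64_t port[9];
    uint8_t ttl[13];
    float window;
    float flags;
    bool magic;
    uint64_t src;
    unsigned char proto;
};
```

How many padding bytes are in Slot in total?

24

@0: length [1B, align 1] → 1
+7 pad (align 8)
@8: port [72B, align 8] → 80
@80: ttl [13B, align 1] → 93
+3 pad (align 4)
@96: window [4B, align 4] → 100
@100: flags [4B, align 4] → 104
@104: magic [1B, align 1] → 105
+7 pad (align 8)
@112: src [8B, align 8] → 120
@120: proto [1B, align 1] → 121
+7 tail pad (align 8)
size 128, align 8
data bytes 104, size 128 → padding 24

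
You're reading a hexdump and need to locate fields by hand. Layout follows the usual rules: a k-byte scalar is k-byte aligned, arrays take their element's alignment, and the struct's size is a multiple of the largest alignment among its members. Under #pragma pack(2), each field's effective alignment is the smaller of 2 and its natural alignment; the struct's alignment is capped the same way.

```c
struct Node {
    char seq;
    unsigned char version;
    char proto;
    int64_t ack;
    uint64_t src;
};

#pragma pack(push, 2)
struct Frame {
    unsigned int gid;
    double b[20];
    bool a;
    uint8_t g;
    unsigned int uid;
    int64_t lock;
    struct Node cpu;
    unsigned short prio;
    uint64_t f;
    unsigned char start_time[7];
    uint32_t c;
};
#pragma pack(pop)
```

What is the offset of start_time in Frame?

Node: 0..1  seq  (1B, 1-aligned); 1..2  version  (1B, 1-aligned); 2..3  proto  (1B, 1-aligned); 3..8  -- padding (5B); 8..16  ack  (8B, 8-aligned); 16..24  src  (8B, 8-aligned); sizeof = 24, alignof = 8
0..4  gid  (4B, 2-aligned)
4..164  b  (160B, 2-aligned)
164..165  a  (1B, 1-aligned)
165..166  g  (1B, 1-aligned)
166..170  uid  (4B, 2-aligned)
170..178  lock  (8B, 2-aligned)
178..202  cpu  (24B, 2-aligned)
202..204  prio  (2B, 2-aligned)
204..212  f  (8B, 2-aligned)
212..219  start_time  (7B, 1-aligned)

212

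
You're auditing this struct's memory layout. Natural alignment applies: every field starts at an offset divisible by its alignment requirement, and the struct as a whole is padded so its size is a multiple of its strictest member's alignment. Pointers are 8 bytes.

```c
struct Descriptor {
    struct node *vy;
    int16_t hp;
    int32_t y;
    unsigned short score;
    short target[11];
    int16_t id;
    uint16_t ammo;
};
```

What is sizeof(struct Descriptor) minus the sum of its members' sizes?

6

vy at 0 (size 8, align 8) → ends 8
hp at 8 (size 2, align 2) → ends 10
pad 2 to align 4 for y
y at 12 (size 4, align 4) → ends 16
score at 16 (size 2, align 2) → ends 18
target at 18 (size 22, align 2) → ends 40
id at 40 (size 2, align 2) → ends 42
ammo at 42 (size 2, align 2) → ends 44
tail pad 4 to reach multiple of 8
total 48 bytes, alignment 8
data bytes 42, size 48 → padding 6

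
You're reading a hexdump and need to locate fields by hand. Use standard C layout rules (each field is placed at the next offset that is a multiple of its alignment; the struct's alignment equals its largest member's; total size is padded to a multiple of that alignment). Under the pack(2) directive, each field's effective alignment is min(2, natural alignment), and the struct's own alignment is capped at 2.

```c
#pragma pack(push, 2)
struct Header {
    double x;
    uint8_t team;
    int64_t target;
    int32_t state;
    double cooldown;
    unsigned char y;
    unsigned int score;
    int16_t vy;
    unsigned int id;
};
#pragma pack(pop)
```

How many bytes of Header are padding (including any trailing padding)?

@0: x [8B, align 2] → 8
@8: team [1B, align 1] → 9
+1 pad (align 2)
@10: target [8B, align 2] → 18
@18: state [4B, align 2] → 22
@22: cooldown [8B, align 2] → 30
@30: y [1B, align 1] → 31
+1 pad (align 2)
@32: score [4B, align 2] → 36
@36: vy [2B, align 2] → 38
@38: id [4B, align 2] → 42
size 42, align 2
data bytes 40, size 42 → padding 2

2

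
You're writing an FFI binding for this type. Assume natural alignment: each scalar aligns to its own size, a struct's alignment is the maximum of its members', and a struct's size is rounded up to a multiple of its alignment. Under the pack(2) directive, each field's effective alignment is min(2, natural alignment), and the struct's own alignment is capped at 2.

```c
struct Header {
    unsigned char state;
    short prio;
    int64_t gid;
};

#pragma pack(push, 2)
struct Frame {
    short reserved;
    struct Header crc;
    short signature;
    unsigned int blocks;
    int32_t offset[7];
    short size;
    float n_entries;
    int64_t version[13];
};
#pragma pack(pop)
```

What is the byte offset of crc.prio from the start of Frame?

4

Header: state at 0 (size 1, align 1) → ends 1; pad 1 to align 2 for prio; prio at 2 (size 2, align 2) → ends 4; pad 4 to align 8 for gid; gid at 8 (size 8, align 8) → ends 16; total 16 bytes, alignment 8
reserved at 0 (size 2, align 2) → ends 2
crc at 2 (size 16, align 2) → ends 18
within Header: prio at 2
2 + 2 = 4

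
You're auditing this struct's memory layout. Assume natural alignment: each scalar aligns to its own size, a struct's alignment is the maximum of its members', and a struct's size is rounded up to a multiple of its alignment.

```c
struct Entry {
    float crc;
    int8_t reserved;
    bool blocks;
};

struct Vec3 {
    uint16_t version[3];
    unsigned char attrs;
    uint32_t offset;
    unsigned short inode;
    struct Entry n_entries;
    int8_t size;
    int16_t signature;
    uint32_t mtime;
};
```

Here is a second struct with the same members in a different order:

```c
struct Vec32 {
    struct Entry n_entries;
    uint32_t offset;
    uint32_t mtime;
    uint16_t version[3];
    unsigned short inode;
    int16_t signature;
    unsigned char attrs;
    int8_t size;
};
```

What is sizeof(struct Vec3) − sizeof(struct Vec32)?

Entry: @0: crc [4B, align 4] → 4; @4: reserved [1B, align 1] → 5; @5: blocks [1B, align 1] → 6; +2 tail pad (align 4); size 8, align 4
@0: version [6B, align 2] → 6
@6: attrs [1B, align 1] → 7
+1 pad (align 4)
@8: offset [4B, align 4] → 12
@12: inode [2B, align 2] → 14
+2 pad (align 4)
@16: n_entries [8B, align 4] → 24
@24: size [1B, align 1] → 25
+1 pad (align 2)
@26: signature [2B, align 2] → 28
@28: mtime [4B, align 4] → 32
size 32, align 4
— Vec32 —
@0: n_entries [8B, align 4] → 8
@8: offset [4B, align 4] → 12
@12: mtime [4B, align 4] → 16
@16: version [6B, align 2] → 22
@22: inode [2B, align 2] → 24
@24: signature [2B, align 2] → 26
@26: attrs [1B, align 1] → 27
@27: size [1B, align 1] → 28
size 28, align 4
32 − 28 = 4

4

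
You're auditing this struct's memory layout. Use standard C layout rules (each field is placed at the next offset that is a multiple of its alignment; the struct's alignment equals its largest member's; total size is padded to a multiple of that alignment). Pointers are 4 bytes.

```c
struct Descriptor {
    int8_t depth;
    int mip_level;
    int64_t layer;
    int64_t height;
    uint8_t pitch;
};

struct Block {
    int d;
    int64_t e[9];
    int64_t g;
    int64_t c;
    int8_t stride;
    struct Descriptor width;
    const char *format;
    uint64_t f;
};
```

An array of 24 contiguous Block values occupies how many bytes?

3648

Descriptor: depth at 0 (size 1, align 1) → ends 1; pad 3 to align 4 for mip_level; mip_level at 4 (size 4, align 4) → ends 8; layer at 8 (size 8, align 8) → ends 16; height at 16 (size 8, align 8) → ends 24; pitch at 24 (size 1, align 1) → ends 25; tail pad 7 to reach multiple of 8; total 32 bytes, alignment 8
d at 0 (size 4, align 4) → ends 4
pad 4 to align 8 for e
e at 8 (size 72, align 8) → ends 80
g at 80 (size 8, align 8) → ends 88
c at 88 (size 8, align 8) → ends 96
stride at 96 (size 1, align 1) → ends 97
pad 7 to align 8 for width
width at 104 (size 32, align 8) → ends 136
format at 136 (size 4, align 4) → ends 140
pad 4 to align 8 for f
f at 144 (size 8, align 8) → ends 152
total 152 bytes, alignment 8
array of 24: 24 × 152 = 3648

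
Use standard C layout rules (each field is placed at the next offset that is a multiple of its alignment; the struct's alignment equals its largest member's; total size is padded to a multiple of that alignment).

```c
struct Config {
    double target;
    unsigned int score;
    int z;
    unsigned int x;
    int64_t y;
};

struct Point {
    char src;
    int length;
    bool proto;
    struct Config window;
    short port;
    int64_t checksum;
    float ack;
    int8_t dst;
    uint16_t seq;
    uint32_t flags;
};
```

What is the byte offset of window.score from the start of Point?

Config: 0..8  target  (8B, 8-aligned); 8..12  score  (4B, 4-aligned); 12..16  z  (4B, 4-aligned); 16..20  x  (4B, 4-aligned); 20..24  -- padding (4B); 24..32  y  (8B, 8-aligned); sizeof = 32, alignof = 8
0..1  src  (1B, 1-aligned)
1..4  -- padding (3B)
4..8  length  (4B, 4-aligned)
8..9  proto  (1B, 1-aligned)
9..16  -- padding (7B)
16..48  window  (32B, 8-aligned)
within Config: score at 8
16 + 8 = 24

24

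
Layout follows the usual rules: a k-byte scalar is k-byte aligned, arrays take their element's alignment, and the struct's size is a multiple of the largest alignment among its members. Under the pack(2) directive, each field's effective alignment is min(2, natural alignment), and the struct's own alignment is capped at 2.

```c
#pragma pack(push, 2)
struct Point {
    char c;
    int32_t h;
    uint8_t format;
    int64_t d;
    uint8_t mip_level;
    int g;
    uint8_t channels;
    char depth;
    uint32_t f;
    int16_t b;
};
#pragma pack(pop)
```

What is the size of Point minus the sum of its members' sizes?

0..1  c  (1B, 1-aligned)
1..2  -- padding (1B)
2..6  h  (4B, 2-aligned)
6..7  format  (1B, 1-aligned)
7..8  -- padding (1B)
8..16  d  (8B, 2-aligned)
16..17  mip_level  (1B, 1-aligned)
17..18  -- padding (1B)
18..22  g  (4B, 2-aligned)
22..23  channels  (1B, 1-aligned)
23..24  depth  (1B, 1-aligned)
24..28  f  (4B, 2-aligned)
28..30  b  (2B, 2-aligned)
sizeof = 30, alignof = 2
data bytes 27, size 30 → padding 3

3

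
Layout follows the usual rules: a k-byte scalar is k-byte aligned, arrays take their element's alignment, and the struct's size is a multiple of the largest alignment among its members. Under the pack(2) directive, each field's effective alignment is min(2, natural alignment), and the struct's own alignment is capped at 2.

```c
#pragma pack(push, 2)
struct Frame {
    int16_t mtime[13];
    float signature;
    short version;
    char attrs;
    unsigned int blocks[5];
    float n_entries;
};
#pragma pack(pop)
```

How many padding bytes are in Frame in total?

mtime at 0 (size 26, align 2) → ends 26
signature at 26 (size 4, align 2) → ends 30
version at 30 (size 2, align 2) → ends 32
attrs at 32 (size 1, align 1) → ends 33
pad 1 to align 2 for blocks
blocks at 34 (size 20, align 2) → ends 54
n_entries at 54 (size 4, align 2) → ends 58
total 58 bytes, alignment 2
data bytes 57, size 58 → padding 1

1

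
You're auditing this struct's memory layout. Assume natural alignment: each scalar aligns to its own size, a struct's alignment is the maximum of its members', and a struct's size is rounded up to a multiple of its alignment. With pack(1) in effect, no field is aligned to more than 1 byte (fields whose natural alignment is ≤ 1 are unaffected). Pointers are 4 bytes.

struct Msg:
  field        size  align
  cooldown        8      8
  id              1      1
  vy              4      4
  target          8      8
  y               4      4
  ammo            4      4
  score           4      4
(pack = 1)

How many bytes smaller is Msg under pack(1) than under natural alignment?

7

natural layout:
  cooldown at 0 (size 8, align 8) → ends 8
  id at 8 (size 1, align 1) → ends 9
  pad 3 to align 4 for vy
  vy at 12 (size 4, align 4) → ends 16
  target at 16 (size 8, align 8) → ends 24
  y at 24 (size 4, align 4) → ends 28
  ammo at 28 (size 4, align 4) → ends 32
  score at 32 (size 4, align 4) → ends 36
  tail pad 4 to reach multiple of 8
  total 40 bytes, alignment 8
packed(1) layout:
  cooldown at 0 (size 8, align 1) → ends 8
  id at 8 (size 1, align 1) → ends 9
  vy at 9 (size 4, align 1) → ends 13
  target at 13 (size 8, align 1) → ends 21
  y at 21 (size 4, align 1) → ends 25
  ammo at 25 (size 4, align 1) → ends 29
  score at 29 (size 4, align 1) → ends 33
  total 33 bytes, alignment 1
40 − 33 = 7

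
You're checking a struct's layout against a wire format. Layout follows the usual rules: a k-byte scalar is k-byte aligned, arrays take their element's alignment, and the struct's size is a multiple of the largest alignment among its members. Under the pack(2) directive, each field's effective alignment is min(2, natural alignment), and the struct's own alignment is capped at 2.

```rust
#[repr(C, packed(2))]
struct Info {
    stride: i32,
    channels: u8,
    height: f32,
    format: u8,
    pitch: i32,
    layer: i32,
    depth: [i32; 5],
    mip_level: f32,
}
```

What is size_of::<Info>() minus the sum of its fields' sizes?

2

0..4  stride  (4B, 2-aligned)
4..5  channels  (1B, 1-aligned)
5..6  -- padding (1B)
6..10  height  (4B, 2-aligned)
10..11  format  (1B, 1-aligned)
11..12  -- padding (1B)
12..16  pitch  (4B, 2-aligned)
16..20  layer  (4B, 2-aligned)
20..40  depth  (20B, 2-aligned)
40..44  mip_level  (4B, 2-aligned)
sizeof = 44, alignof = 2
data bytes 42, size 44 → padding 2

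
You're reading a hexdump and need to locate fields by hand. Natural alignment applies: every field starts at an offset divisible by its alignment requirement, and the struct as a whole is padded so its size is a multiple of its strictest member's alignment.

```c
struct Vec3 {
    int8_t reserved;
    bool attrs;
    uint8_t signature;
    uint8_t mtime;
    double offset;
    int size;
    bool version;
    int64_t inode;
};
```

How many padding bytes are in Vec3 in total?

7

reserved at 0 (size 1, align 1) → ends 1
attrs at 1 (size 1, align 1) → ends 2
signature at 2 (size 1, align 1) → ends 3
mtime at 3 (size 1, align 1) → ends 4
pad 4 to align 8 for offset
offset at 8 (size 8, align 8) → ends 16
size at 16 (size 4, align 4) → ends 20
version at 20 (size 1, align 1) → ends 21
pad 3 to align 8 for inode
inode at 24 (size 8, align 8) → ends 32
total 32 bytes, alignment 8
data bytes 25, size 32 → padding 7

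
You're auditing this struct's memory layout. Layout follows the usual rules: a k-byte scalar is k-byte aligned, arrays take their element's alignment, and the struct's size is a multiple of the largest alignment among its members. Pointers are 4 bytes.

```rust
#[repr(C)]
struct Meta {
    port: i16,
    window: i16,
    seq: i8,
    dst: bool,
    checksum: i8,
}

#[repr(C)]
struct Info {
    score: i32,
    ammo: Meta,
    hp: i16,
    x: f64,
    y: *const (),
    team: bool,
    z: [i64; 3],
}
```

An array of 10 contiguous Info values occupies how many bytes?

Meta: @0: port [2B, align 2] → 2; @2: window [2B, align 2] → 4; @4: seq [1B, align 1] → 5; @5: dst [1B, align 1] → 6; @6: checksum [1B, align 1] → 7; +1 tail pad (align 2); size 8, align 2
@0: score [4B, align 4] → 4
@4: ammo [8B, align 2] → 12
@12: hp [2B, align 2] → 14
+2 pad (align 8)
@16: x [8B, align 8] → 24
@24: y [4B, align 4] → 28
@28: team [1B, align 1] → 29
+3 pad (align 8)
@32: z [24B, align 8] → 56
size 56, align 8
array of 10: 10 × 56 = 560

560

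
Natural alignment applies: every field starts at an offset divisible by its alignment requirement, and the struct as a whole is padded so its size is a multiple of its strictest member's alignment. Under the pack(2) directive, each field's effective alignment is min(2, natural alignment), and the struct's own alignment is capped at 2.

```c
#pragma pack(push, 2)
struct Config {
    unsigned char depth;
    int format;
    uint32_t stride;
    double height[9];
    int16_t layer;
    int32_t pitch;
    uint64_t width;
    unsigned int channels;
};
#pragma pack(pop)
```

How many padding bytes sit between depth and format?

1

@0: depth [1B, align 1] → 1
+1 pad (align 2)
@2: format [4B, align 2] → 6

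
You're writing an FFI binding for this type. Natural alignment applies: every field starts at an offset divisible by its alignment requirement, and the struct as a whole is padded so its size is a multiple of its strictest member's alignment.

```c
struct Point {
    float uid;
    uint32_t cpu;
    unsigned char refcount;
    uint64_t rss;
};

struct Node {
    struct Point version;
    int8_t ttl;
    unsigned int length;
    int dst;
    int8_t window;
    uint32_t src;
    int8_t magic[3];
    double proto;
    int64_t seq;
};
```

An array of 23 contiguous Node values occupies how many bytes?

1472

Point: uid at 0 (size 4, align 4) → ends 4; cpu at 4 (size 4, align 4) → ends 8; refcount at 8 (size 1, align 1) → ends 9; pad 7 to align 8 for rss; rss at 16 (size 8, align 8) → ends 24; total 24 bytes, alignment 8
version at 0 (size 24, align 8) → ends 24
ttl at 24 (size 1, align 1) → ends 25
pad 3 to align 4 for length
length at 28 (size 4, align 4) → ends 32
dst at 32 (size 4, align 4) → ends 36
window at 36 (size 1, align 1) → ends 37
pad 3 to align 4 for src
src at 40 (size 4, align 4) → ends 44
magic at 44 (size 3, align 1) → ends 47
pad 1 to align 8 for proto
proto at 48 (size 8, align 8) → ends 56
seq at 56 (size 8, align 8) → ends 64
total 64 bytes, alignment 8
array of 23: 23 × 64 = 1472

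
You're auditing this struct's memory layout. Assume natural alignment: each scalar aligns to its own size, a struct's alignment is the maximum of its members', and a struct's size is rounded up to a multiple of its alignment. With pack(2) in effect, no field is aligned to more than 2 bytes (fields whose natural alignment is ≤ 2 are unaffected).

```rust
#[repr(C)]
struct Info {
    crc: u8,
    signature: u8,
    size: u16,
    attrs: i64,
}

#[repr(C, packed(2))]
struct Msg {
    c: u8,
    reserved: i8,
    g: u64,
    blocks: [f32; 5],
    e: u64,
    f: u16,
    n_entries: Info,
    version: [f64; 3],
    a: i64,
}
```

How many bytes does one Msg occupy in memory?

Info: @0: crc [1B, align 1] → 1; @1: signature [1B, align 1] → 2; @2: size [2B, align 2] → 4; +4 pad (align 8); @8: attrs [8B, align 8] → 16; size 16, align 8
@0: c [1B, align 1] → 1
@1: reserved [1B, align 1] → 2
@2: g [8B, align 2] → 10
@10: blocks [20B, align 2] → 30
@30: e [8B, align 2] → 38
@38: f [2B, align 2] → 40
@40: n_entries [16B, align 2] → 56
@56: version [24B, align 2] → 80
@80: a [8B, align 2] → 88
size 88, align 2

88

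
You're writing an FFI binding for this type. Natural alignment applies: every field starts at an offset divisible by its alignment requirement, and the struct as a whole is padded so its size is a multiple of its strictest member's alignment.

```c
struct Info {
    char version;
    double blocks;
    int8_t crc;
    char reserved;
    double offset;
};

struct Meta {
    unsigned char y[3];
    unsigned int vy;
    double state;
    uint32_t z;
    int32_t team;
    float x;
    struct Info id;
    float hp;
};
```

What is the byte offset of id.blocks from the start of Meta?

40

Info: 0..1  version  (1B, 1-aligned); 1..8  -- padding (7B); 8..16  blocks  (8B, 8-aligned); 16..17  crc  (1B, 1-aligned); 17..18  reserved  (1B, 1-aligned); 18..24  -- padding (6B); 24..32  offset  (8B, 8-aligned); sizeof = 32, alignof = 8
0..3  y  (3B, 1-aligned)
3..4  -- padding (1B)
4..8  vy  (4B, 4-aligned)
8..16  state  (8B, 8-aligned)
16..20  z  (4B, 4-aligned)
20..24  team  (4B, 4-aligned)
24..28  x  (4B, 4-aligned)
28..32  -- padding (4B)
32..64  id  (32B, 8-aligned)
within Info: blocks at 8
32 + 8 = 40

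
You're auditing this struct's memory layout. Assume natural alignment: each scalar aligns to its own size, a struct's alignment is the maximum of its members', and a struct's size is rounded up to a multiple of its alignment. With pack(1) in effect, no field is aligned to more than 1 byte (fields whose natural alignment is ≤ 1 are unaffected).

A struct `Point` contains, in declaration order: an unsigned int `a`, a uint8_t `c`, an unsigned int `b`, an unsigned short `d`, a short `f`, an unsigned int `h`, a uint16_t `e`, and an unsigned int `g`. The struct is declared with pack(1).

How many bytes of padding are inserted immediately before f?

0..4  a  (4B, 1-aligned)
4..5  c  (1B, 1-aligned)
5..9  b  (4B, 1-aligned)
9..11  d  (2B, 1-aligned)
11..13  f  (2B, 1-aligned)

0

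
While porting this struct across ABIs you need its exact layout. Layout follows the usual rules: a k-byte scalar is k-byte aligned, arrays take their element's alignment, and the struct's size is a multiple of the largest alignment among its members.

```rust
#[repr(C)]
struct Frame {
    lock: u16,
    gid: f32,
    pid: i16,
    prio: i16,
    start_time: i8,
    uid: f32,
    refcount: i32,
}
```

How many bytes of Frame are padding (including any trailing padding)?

5

0..2  lock  (2B, 2-aligned)
2..4  -- padding (2B)
4..8  gid  (4B, 4-aligned)
8..10  pid  (2B, 2-aligned)
10..12  prio  (2B, 2-aligned)
12..13  start_time  (1B, 1-aligned)
13..16  -- padding (3B)
16..20  uid  (4B, 4-aligned)
20..24  refcount  (4B, 4-aligned)
sizeof = 24, alignof = 4
data bytes 19, size 24 → padding 5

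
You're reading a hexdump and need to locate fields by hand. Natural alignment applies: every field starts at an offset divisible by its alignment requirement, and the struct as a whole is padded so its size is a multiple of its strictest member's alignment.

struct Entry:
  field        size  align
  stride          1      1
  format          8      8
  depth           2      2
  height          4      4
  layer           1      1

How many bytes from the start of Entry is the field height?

20

0..1  stride  (1B, 1-aligned)
1..8  -- padding (7B)
8..16  format  (8B, 8-aligned)
16..18  depth  (2B, 2-aligned)
18..20  -- padding (2B)
20..24  height  (4B, 4-aligned)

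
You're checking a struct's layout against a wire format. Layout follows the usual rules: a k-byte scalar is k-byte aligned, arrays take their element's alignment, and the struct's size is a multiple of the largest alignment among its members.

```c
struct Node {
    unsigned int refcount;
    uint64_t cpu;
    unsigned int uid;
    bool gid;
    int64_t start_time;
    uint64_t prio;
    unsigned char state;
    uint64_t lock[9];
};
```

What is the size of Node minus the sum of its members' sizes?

refcount at 0 (size 4, align 4) → ends 4
pad 4 to align 8 for cpu
cpu at 8 (size 8, align 8) → ends 16
uid at 16 (size 4, align 4) → ends 20
gid at 20 (size 1, align 1) → ends 21
pad 3 to align 8 for start_time
start_time at 24 (size 8, align 8) → ends 32
prio at 32 (size 8, align 8) → ends 40
state at 40 (size 1, align 1) → ends 41
pad 7 to align 8 for lock
lock at 48 (size 72, align 8) → ends 120
total 120 bytes, alignment 8
data bytes 106, size 120 → padding 14

14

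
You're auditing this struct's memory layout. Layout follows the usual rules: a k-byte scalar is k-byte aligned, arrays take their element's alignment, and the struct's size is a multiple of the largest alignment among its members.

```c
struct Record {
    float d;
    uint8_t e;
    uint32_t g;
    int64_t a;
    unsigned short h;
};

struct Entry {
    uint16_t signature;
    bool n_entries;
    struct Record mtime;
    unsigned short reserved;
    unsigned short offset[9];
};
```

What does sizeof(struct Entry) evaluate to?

Record: d at 0 (size 4, align 4) → ends 4; e at 4 (size 1, align 1) → ends 5; pad 3 to align 4 for g; g at 8 (size 4, align 4) → ends 12; pad 4 to align 8 for a; a at 16 (size 8, align 8) → ends 24; h at 24 (size 2, align 2) → ends 26; tail pad 6 to reach multiple of 8; total 32 bytes, alignment 8
signature at 0 (size 2, align 2) → ends 2
n_entries at 2 (size 1, align 1) → ends 3
pad 5 to align 8 for mtime
mtime at 8 (size 32, align 8) → ends 40
reserved at 40 (size 2, align 2) → ends 42
offset at 42 (size 18, align 2) → ends 60
tail pad 4 to reach multiple of 8
total 64 bytes, alignment 8

64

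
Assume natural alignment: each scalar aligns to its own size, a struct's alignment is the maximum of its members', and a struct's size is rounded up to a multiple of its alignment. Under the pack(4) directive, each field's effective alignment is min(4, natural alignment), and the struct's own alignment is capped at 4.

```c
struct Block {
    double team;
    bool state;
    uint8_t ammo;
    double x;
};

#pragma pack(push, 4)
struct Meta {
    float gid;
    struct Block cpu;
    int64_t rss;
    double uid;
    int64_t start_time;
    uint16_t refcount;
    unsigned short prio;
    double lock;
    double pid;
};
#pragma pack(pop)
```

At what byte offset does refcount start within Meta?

Block: @0: team [8B, align 8] → 8; @8: state [1B, align 1] → 9; @9: ammo [1B, align 1] → 10; +6 pad (align 8); @16: x [8B, align 8] → 24; size 24, align 8
@0: gid [4B, align 4] → 4
@4: cpu [24B, align 4] → 28
@28: rss [8B, align 4] → 36
@36: uid [8B, align 4] → 44
@44: start_time [8B, align 4] → 52
@52: refcount [2B, align 2] → 54

52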